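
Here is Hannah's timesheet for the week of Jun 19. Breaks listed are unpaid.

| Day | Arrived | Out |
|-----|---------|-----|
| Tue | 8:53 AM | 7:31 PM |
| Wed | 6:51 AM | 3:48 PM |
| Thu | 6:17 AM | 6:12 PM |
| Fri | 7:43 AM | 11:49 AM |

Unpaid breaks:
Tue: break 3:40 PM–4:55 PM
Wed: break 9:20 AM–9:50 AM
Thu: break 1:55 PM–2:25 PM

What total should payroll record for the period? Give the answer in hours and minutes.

Tue: 8:53 AM–7:31 PM = 10 h 38 min; less 75 min break → 9 h 23 min
Wed: 6:51 AM–3:48 PM = 8 h 57 min; less 30 min break → 8 h 27 min
Thu: 6:17 AM–6:12 PM = 11 h 55 min; less 30 min break → 11 h 25 min
Fri: 7:43 AM–11:49 AM = 4 h 6 min
Total: 9 h 23 min + 8 h 27 min + 11 h 25 min + 4 h 6 min = 33 h 21 min.

33 h 21 min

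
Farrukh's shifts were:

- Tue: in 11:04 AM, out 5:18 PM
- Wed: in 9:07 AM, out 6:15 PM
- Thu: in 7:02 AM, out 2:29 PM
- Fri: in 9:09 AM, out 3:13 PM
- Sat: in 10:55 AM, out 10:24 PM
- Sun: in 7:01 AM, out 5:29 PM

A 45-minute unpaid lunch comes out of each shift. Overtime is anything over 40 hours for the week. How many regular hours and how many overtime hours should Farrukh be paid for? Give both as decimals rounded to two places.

Regular 40.00 hours, overtime 6.33 hours

Tue: 11:04 AM–5:18 PM = 6 h 14 min; less 45 min break → 5 h 29 min
Wed: 9:07 AM–6:15 PM = 9 h 8 min; less 45 min break → 8 h 23 min
Thu: 7:02 AM–2:29 PM = 7 h 27 min; less 45 min break → 6 h 42 min
Fri: 9:09 AM–3:13 PM = 6 h 4 min; less 45 min break → 5 h 19 min
Sat: 10:55 AM–10:24 PM = 11 h 29 min; less 45 min break → 10 h 44 min
Sun: 7:01 AM–5:29 PM = 10 h 28 min; less 45 min break → 9 h 43 min
Total worked: 46 h 20 min = 46.33 h.
Threshold 40 h → overtime 6 h 20 min, regular 40 h 0 min.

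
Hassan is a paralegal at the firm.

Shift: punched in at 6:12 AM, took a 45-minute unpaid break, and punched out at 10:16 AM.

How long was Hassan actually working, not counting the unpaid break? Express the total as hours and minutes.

3 h 19 min

Shift: 6:12 AM–10:16 AM = 4 h 4 min; less 45 min break → 3 h 19 min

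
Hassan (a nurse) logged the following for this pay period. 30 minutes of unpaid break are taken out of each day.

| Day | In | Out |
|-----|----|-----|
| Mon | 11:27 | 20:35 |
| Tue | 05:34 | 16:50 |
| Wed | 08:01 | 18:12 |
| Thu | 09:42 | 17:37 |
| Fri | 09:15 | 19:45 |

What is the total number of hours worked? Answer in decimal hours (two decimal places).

Mon: 11:27–20:35 = 9 h 8 min; less 30 min break → 8 h 38 min
Tue: 05:34–16:50 = 11 h 16 min; less 30 min break → 10 h 46 min
Wed: 08:01–18:12 = 10 h 11 min; less 30 min break → 9 h 41 min
Thu: 09:42–17:37 = 7 h 55 min; less 30 min break → 7 h 25 min
Fri: 09:15–19:45 = 10 h 30 min; less 30 min break → 10 h 0 min
Total: 8 h 38 min + 10 h 46 min + 9 h 41 min + 7 h 25 min + 10 h 0 min = 46 h 30 min.

46.50 hours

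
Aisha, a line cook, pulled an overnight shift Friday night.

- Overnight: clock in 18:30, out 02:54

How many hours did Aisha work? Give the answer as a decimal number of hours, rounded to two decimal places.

8.40 hours

Overnight: 18:30 → midnight = 5 h 30 min; midnight → 02:54 = 2 h 54 min; span 8 h 24 min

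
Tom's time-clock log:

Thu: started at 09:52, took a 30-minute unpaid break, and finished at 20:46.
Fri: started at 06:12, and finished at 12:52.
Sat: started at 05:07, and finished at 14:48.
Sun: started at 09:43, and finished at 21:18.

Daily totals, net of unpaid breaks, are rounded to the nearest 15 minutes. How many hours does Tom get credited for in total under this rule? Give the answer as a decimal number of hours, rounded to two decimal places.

Thu: 09:52–20:46 = 10 h 54 min − 30 min = 10 h 24 min → rounds to 10 h 30 min
Fri: 06:12–12:52 = 6 h 40 min → rounds to 6 h 45 min
Sat: 05:07–14:48 = 9 h 41 min → rounds to 9 h 45 min
Sun: 09:43–21:18 = 11 h 35 min → rounds to 11 h 30 min
Total credited: 38 h 30 min.

38.50 hours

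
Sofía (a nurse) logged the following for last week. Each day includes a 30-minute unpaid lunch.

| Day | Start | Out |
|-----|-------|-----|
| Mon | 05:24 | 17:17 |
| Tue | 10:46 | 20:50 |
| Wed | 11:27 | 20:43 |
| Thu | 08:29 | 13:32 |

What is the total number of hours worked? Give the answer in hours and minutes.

Mon: 05:24–17:17 = 11 h 53 min; less 30 min break → 11 h 23 min
Tue: 10:46–20:50 = 10 h 4 min; less 30 min break → 9 h 34 min
Wed: 11:27–20:43 = 9 h 16 min; less 30 min break → 8 h 46 min
Thu: 08:29–13:32 = 5 h 3 min; less 30 min break → 4 h 33 min
Total: 11 h 23 min + 9 h 34 min + 8 h 46 min + 4 h 33 min = 34 h 16 min.

34 h 16 min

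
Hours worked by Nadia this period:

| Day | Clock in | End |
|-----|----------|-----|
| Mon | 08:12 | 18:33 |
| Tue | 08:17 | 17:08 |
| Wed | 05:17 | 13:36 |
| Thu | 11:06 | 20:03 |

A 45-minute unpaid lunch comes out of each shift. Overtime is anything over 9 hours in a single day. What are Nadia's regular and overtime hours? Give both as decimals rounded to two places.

Mon: 08:12–18:33 = 10 h 21 min; less 45 min break → 9 h 36 min
Tue: 08:17–17:08 = 8 h 51 min; less 45 min break → 8 h 6 min
Wed: 05:17–13:36 = 8 h 19 min; less 45 min break → 7 h 34 min
Thu: 11:06–20:03 = 8 h 57 min; less 45 min break → 8 h 12 min
Mon reg 9 h 0 min / OT 0 h 36 min; Tue reg 8 h 6 min / OT 0 h 0 min; Wed reg 7 h 34 min / OT 0 h 0 min; Thu reg 8 h 12 min / OT 0 h 0 min.
Totals: regular 32 h 52 min, overtime 0 h 36 min.

Regular 32.87 hours, overtime 0.60 hours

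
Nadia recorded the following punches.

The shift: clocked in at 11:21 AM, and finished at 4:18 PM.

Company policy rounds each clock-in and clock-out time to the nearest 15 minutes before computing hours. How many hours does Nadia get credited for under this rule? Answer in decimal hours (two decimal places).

5.00 hours

The shift: in 11:21 AM→11:15 AM, out 4:18 PM→4:15 PM; 5 h 0 min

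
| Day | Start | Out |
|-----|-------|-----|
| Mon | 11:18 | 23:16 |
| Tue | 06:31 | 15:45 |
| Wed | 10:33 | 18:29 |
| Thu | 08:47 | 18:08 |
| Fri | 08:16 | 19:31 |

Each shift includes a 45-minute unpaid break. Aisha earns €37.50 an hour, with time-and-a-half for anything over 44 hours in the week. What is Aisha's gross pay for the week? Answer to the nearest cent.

€1761.56

Mon: 11:18–23:16 = 11 h 58 min; less 45 min break → 11 h 13 min
Tue: 06:31–15:45 = 9 h 14 min; less 45 min break → 8 h 29 min
Wed: 10:33–18:29 = 7 h 56 min; less 45 min break → 7 h 11 min
Thu: 08:47–18:08 = 9 h 21 min; less 45 min break → 8 h 36 min
Fri: 08:16–19:31 = 11 h 15 min; less 45 min break → 10 h 30 min
Total worked: 45 h 59 min = 2759 min.
Regular 44 h 0 min = 2640 min at €37.50/h; overtime 1 h 59 min = 119 min at €56.25/h.
Pay = (2640 × €37.50 + 119 × €56.25) ÷ 60 = €1761.56.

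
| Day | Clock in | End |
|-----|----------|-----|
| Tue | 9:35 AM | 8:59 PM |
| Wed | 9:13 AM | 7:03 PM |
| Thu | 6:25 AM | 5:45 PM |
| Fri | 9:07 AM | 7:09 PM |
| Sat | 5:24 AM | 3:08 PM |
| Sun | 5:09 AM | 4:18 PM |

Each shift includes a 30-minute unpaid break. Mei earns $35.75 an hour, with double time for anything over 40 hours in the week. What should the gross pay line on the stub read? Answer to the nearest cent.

$2894.56

Tue: 9:35 AM–8:59 PM = 11 h 24 min; less 30 min break → 10 h 54 min
Wed: 9:13 AM–7:03 PM = 9 h 50 min; less 30 min break → 9 h 20 min
Thu: 6:25 AM–5:45 PM = 11 h 20 min; less 30 min break → 10 h 50 min
Fri: 9:07 AM–7:09 PM = 10 h 2 min; less 30 min break → 9 h 32 min
Sat: 5:24 AM–3:08 PM = 9 h 44 min; less 30 min break → 9 h 14 min
Sun: 5:09 AM–4:18 PM = 11 h 9 min; less 30 min break → 10 h 39 min
Total worked: 60 h 29 min = 3629 min.
Regular 40 h 0 min = 2400 min at $35.75/h; overtime 20 h 29 min = 1229 min at $71.50/h.
Pay = (2400 × $35.75 + 1229 × $71.50) ÷ 60 = $2894.56.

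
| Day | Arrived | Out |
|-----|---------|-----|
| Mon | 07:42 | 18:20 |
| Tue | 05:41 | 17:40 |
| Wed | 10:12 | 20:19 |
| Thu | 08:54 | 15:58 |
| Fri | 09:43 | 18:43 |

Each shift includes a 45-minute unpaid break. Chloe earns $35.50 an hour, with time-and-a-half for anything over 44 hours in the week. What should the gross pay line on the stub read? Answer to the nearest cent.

$1617.91

Mon: 07:42–18:20 = 10 h 38 min; less 45 min break → 9 h 53 min
Tue: 05:41–17:40 = 11 h 59 min; less 45 min break → 11 h 14 min
Wed: 10:12–20:19 = 10 h 7 min; less 45 min break → 9 h 22 min
Thu: 08:54–15:58 = 7 h 4 min; less 45 min break → 6 h 19 min
Fri: 09:43–18:43 = 9 h 0 min; less 45 min break → 8 h 15 min
Total worked: 45 h 3 min = 2703 min.
Regular 44 h 0 min = 2640 min at $35.50/h; overtime 1 h 3 min = 63 min at $53.25/h.
Pay = (2640 × $35.50 + 63 × $53.25) ÷ 60 = $1617.91.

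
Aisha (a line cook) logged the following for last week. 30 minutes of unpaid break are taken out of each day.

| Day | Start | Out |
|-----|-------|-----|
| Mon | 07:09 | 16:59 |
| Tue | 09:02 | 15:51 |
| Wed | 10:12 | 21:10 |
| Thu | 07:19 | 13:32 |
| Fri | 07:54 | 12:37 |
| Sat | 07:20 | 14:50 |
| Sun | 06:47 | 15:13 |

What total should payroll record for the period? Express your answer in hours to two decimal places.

50.98 hours

Mon: 07:09–16:59 = 9 h 50 min; less 30 min break → 9 h 20 min
Tue: 09:02–15:51 = 6 h 49 min; less 30 min break → 6 h 19 min
Wed: 10:12–21:10 = 10 h 58 min; less 30 min break → 10 h 28 min
Thu: 07:19–13:32 = 6 h 13 min; less 30 min break → 5 h 43 min
Fri: 07:54–12:37 = 4 h 43 min; less 30 min break → 4 h 13 min
Sat: 07:20–14:50 = 7 h 30 min; less 30 min break → 7 h 0 min
Sun: 06:47–15:13 = 8 h 26 min; less 30 min break → 7 h 56 min
Total: 9 h 20 min + 6 h 19 min + 10 h 28 min + 5 h 43 min + 4 h 13 min + 7 h 0 min + 7 h 56 min = 50 h 59 min.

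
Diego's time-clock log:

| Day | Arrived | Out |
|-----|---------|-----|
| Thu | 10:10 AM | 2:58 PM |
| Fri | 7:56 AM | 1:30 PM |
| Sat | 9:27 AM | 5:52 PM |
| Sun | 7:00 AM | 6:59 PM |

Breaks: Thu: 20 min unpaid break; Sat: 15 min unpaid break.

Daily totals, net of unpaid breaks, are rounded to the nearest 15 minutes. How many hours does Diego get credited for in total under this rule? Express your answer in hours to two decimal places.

30.25 hours

Thu: 10:10 AM–2:58 PM = 4 h 48 min − 20 min = 4 h 28 min → rounds to 4 h 30 min
Fri: 7:56 AM–1:30 PM = 5 h 34 min → rounds to 5 h 30 min
Sat: 9:27 AM–5:52 PM = 8 h 25 min − 15 min = 8 h 10 min → rounds to 8 h 15 min
Sun: 7:00 AM–6:59 PM = 11 h 59 min → rounds to 12 h 0 min
Total credited: 30 h 15 min.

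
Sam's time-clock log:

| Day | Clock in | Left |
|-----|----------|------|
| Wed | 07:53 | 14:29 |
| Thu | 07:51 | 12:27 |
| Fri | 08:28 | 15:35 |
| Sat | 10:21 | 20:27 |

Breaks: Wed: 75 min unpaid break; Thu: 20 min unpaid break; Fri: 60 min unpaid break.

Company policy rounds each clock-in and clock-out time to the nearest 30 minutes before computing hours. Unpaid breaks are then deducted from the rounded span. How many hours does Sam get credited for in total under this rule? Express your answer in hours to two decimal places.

25.42 hours

Wed: in 07:53→08:00, out 14:29→14:30; 6 h 30 min − 75 min = 5 h 15 min
Thu: in 07:51→08:00, out 12:27→12:30; 4 h 30 min − 20 min = 4 h 10 min
Fri: in 08:28→08:30, out 15:35→15:30; 7 h 0 min − 60 min = 6 h 0 min
Sat: in 10:21→10:30, out 20:27→20:30; 10 h 0 min
Total credited: 25 h 25 min.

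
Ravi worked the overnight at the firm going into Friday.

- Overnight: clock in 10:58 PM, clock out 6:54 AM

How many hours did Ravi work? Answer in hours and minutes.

Overnight: 10:58 PM → midnight = 1 h 2 min; midnight → 6:54 AM = 6 h 54 min; span 7 h 56 min

7 h 56 min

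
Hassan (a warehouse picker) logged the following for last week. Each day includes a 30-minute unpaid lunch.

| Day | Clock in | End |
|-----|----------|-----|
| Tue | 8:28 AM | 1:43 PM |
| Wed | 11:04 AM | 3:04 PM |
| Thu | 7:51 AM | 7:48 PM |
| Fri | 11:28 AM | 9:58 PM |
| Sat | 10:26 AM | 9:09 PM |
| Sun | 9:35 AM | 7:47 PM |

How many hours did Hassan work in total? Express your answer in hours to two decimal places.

Tue: 8:28 AM–1:43 PM = 5 h 15 min; less 30 min break → 4 h 45 min
Wed: 11:04 AM–3:04 PM = 4 h 0 min; less 30 min break → 3 h 30 min
Thu: 7:51 AM–7:48 PM = 11 h 57 min; less 30 min break → 11 h 27 min
Fri: 11:28 AM–9:58 PM = 10 h 30 min; less 30 min break → 10 h 0 min
Sat: 10:26 AM–9:09 PM = 10 h 43 min; less 30 min break → 10 h 13 min
Sun: 9:35 AM–7:47 PM = 10 h 12 min; less 30 min break → 9 h 42 min
Total: 4 h 45 min + 3 h 30 min + 11 h 27 min + 10 h 0 min + 10 h 13 min + 9 h 42 min = 49 h 37 min.

49.62 hours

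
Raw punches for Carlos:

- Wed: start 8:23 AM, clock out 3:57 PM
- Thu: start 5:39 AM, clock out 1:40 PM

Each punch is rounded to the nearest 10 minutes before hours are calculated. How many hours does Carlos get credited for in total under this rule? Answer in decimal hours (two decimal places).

Wed: in 8:23 AM→8:20 AM, out 3:57 PM→4:00 PM; 7 h 40 min
Thu: in 5:39 AM→5:40 AM, out 1:40 PM→1:40 PM; 8 h 0 min
Total credited: 15 h 40 min.

15.67 hours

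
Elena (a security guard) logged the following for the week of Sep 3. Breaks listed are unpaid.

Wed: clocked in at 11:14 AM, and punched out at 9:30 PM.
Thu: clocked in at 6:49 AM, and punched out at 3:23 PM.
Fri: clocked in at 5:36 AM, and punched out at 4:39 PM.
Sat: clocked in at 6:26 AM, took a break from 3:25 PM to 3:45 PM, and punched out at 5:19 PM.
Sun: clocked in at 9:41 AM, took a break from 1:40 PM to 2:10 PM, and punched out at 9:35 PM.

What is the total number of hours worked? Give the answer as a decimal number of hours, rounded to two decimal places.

Wed: 11:14 AM–9:30 PM = 10 h 16 min
Thu: 6:49 AM–3:23 PM = 8 h 34 min
Fri: 5:36 AM–4:39 PM = 11 h 3 min
Sat: 6:26 AM–5:19 PM = 10 h 53 min; less 20 min break → 10 h 33 min
Sun: 9:41 AM–9:35 PM = 11 h 54 min; less 30 min break → 11 h 24 min
Total: 10 h 16 min + 8 h 34 min + 11 h 3 min + 10 h 33 min + 11 h 24 min = 51 h 50 min.

51.83 hours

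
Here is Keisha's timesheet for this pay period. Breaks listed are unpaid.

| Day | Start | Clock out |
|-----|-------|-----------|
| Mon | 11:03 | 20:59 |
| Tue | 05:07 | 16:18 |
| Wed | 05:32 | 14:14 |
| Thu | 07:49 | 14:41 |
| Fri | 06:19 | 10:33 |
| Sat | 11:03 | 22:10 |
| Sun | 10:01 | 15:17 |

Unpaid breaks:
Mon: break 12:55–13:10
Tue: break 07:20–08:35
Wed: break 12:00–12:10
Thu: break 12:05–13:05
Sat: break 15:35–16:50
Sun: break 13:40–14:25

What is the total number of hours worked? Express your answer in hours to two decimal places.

Mon: 11:03–20:59 = 9 h 56 min; less 15 min break → 9 h 41 min
Tue: 05:07–16:18 = 11 h 11 min; less 75 min break → 9 h 56 min
Wed: 05:32–14:14 = 8 h 42 min; less 10 min break → 8 h 32 min
Thu: 07:49–14:41 = 6 h 52 min; less 60 min break → 5 h 52 min
Fri: 06:19–10:33 = 4 h 14 min
Sat: 11:03–22:10 = 11 h 7 min; less 75 min break → 9 h 52 min
Sun: 10:01–15:17 = 5 h 16 min; less 45 min break → 4 h 31 min
Total: 9 h 41 min + 9 h 56 min + 8 h 32 min + 5 h 52 min + 4 h 14 min + 9 h 52 min + 4 h 31 min = 52 h 38 min.

52.63 hours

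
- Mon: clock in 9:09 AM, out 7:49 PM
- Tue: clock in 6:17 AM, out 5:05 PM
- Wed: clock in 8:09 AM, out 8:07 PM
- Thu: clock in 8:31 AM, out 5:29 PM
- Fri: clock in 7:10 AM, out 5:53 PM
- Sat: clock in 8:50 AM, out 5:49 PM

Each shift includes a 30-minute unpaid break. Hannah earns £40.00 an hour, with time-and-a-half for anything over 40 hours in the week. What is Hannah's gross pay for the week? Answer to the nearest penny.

Mon: 9:09 AM–7:49 PM = 10 h 40 min; less 30 min break → 10 h 10 min
Tue: 6:17 AM–5:05 PM = 10 h 48 min; less 30 min break → 10 h 18 min
Wed: 8:09 AM–8:07 PM = 11 h 58 min; less 30 min break → 11 h 28 min
Thu: 8:31 AM–5:29 PM = 8 h 58 min; less 30 min break → 8 h 28 min
Fri: 7:10 AM–5:53 PM = 10 h 43 min; less 30 min break → 10 h 13 min
Sat: 8:50 AM–5:49 PM = 8 h 59 min; less 30 min break → 8 h 29 min
Total worked: 59 h 6 min = 3546 min.
Regular 40 h 0 min = 2400 min at £40.00/h; overtime 19 h 6 min = 1146 min at £60.00/h.
Pay = (2400 × £40.00 + 1146 × £60.00) ÷ 60 = £2746.00.

£2746.00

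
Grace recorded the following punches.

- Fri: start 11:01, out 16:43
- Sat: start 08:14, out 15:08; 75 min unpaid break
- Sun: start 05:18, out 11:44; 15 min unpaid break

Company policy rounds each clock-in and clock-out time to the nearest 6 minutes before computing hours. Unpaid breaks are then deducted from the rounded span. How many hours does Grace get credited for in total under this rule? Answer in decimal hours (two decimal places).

Fri: in 11:01→11:00, out 16:43→16:42; 5 h 42 min
Sat: in 08:14→08:12, out 15:08→15:06; 6 h 54 min − 75 min = 5 h 39 min
Sun: in 05:18→05:18, out 11:44→11:42; 6 h 24 min − 15 min = 6 h 9 min
Total credited: 17 h 30 min.

17.50 hours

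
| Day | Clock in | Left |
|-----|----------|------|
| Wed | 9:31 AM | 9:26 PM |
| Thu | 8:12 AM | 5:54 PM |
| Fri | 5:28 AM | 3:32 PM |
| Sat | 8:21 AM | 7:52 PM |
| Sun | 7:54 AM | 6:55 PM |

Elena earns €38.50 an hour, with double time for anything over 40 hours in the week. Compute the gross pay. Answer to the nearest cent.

Wed: 9:31 AM–9:26 PM = 11 h 55 min
Thu: 8:12 AM–5:54 PM = 9 h 42 min
Fri: 5:28 AM–3:32 PM = 10 h 4 min
Sat: 8:21 AM–7:52 PM = 11 h 31 min
Sun: 7:54 AM–6:55 PM = 11 h 1 min
Total worked: 54 h 13 min = 3253 min.
Regular 40 h 0 min = 2400 min at €38.50/h; overtime 14 h 13 min = 853 min at €77.00/h.
Pay = (2400 × €38.50 + 853 × €77.00) ÷ 60 = €2634.68.

€2634.68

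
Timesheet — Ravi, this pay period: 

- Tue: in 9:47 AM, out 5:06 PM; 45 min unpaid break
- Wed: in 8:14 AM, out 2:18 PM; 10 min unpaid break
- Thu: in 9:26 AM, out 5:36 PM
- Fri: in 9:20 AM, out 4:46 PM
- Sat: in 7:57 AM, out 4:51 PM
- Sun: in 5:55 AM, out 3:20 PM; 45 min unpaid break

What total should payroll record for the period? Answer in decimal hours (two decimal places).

Tue: 9:47 AM–5:06 PM = 7 h 19 min; less 45 min break → 6 h 34 min
Wed: 8:14 AM–2:18 PM = 6 h 4 min; less 10 min break → 5 h 54 min
Thu: 9:26 AM–5:36 PM = 8 h 10 min
Fri: 9:20 AM–4:46 PM = 7 h 26 min
Sat: 7:57 AM–4:51 PM = 8 h 54 min
Sun: 5:55 AM–3:20 PM = 9 h 25 min; less 45 min break → 8 h 40 min
Total: 6 h 34 min + 5 h 54 min + 8 h 10 min + 7 h 26 min + 8 h 54 min + 8 h 40 min = 45 h 38 min.

45.63 hours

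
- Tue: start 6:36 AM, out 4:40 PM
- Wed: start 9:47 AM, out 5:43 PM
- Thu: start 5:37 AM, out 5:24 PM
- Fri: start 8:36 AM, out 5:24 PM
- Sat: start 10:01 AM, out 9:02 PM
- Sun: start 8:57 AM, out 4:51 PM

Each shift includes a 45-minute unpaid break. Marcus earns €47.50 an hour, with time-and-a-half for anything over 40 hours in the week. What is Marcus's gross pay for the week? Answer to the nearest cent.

€2826.25

Tue: 6:36 AM–4:40 PM = 10 h 4 min; less 45 min break → 9 h 19 min
Wed: 9:47 AM–5:43 PM = 7 h 56 min; less 45 min break → 7 h 11 min
Thu: 5:37 AM–5:24 PM = 11 h 47 min; less 45 min break → 11 h 2 min
Fri: 8:36 AM–5:24 PM = 8 h 48 min; less 45 min break → 8 h 3 min
Sat: 10:01 AM–9:02 PM = 11 h 1 min; less 45 min break → 10 h 16 min
Sun: 8:57 AM–4:51 PM = 7 h 54 min; less 45 min break → 7 h 9 min
Total worked: 53 h 0 min = 3180 min.
Regular 40 h 0 min = 2400 min at €47.50/h; overtime 13 h 0 min = 780 min at €71.25/h.
Pay = (2400 × €47.50 + 780 × €71.25) ÷ 60 = €2826.25.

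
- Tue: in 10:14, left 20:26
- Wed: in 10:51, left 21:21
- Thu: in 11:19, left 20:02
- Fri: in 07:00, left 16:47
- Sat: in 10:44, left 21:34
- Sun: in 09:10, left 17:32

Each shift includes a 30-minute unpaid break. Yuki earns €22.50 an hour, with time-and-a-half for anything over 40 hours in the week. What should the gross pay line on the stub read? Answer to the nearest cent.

Tue: 10:14–20:26 = 10 h 12 min; less 30 min break → 9 h 42 min
Wed: 10:51–21:21 = 10 h 30 min; less 30 min break → 10 h 0 min
Thu: 11:19–20:02 = 8 h 43 min; less 30 min break → 8 h 13 min
Fri: 07:00–16:47 = 9 h 47 min; less 30 min break → 9 h 17 min
Sat: 10:44–21:34 = 10 h 50 min; less 30 min break → 10 h 20 min
Sun: 09:10–17:32 = 8 h 22 min; less 30 min break → 7 h 52 min
Total worked: 55 h 24 min = 3324 min.
Regular 40 h 0 min = 2400 min at €22.50/h; overtime 15 h 24 min = 924 min at €33.75/h.
Pay = (2400 × €22.50 + 924 × €33.75) ÷ 60 = €1419.75.

€1419.75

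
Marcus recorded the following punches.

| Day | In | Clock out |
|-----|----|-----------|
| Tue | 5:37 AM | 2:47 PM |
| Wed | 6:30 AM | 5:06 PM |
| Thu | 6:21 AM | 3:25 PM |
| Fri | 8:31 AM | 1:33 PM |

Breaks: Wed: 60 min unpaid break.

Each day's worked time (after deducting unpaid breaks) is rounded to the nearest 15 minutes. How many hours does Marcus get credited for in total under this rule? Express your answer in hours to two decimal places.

32.75 hours

Tue: 5:37 AM–2:47 PM = 9 h 10 min → rounds to 9 h 15 min
Wed: 6:30 AM–5:06 PM = 10 h 36 min − 60 min = 9 h 36 min → rounds to 9 h 30 min
Thu: 6:21 AM–3:25 PM = 9 h 4 min → rounds to 9 h 0 min
Fri: 8:31 AM–1:33 PM = 5 h 2 min → rounds to 5 h 0 min
Total credited: 32 h 45 min.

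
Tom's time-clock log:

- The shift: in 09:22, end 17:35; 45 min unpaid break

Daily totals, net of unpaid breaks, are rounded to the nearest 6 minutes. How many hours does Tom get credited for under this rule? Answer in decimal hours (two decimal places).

The shift: 09:22–17:35 = 8 h 13 min − 45 min = 7 h 28 min → rounds to 7 h 30 min

7.50 hours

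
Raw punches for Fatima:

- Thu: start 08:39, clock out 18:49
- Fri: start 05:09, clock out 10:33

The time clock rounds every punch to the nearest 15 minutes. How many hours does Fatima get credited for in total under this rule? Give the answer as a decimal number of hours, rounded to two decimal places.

15.25 hours

Thu: in 08:39→08:45, out 18:49→18:45; 10 h 0 min
Fri: in 05:09→05:15, out 10:33→10:30; 5 h 15 min
Total credited: 15 h 15 min.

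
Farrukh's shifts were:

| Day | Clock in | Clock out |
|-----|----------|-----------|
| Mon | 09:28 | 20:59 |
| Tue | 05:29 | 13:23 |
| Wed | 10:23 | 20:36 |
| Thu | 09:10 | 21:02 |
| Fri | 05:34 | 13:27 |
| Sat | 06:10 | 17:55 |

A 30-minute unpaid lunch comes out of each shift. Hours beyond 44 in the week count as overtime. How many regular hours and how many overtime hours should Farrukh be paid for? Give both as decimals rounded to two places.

Regular 44.00 hours, overtime 14.13 hours

Mon: 09:28–20:59 = 11 h 31 min; less 30 min break → 11 h 1 min
Tue: 05:29–13:23 = 7 h 54 min; less 30 min break → 7 h 24 min
Wed: 10:23–20:36 = 10 h 13 min; less 30 min break → 9 h 43 min
Thu: 09:10–21:02 = 11 h 52 min; less 30 min break → 11 h 22 min
Fri: 05:34–13:27 = 7 h 53 min; less 30 min break → 7 h 23 min
Sat: 06:10–17:55 = 11 h 45 min; less 30 min break → 11 h 15 min
Total worked: 58 h 8 min = 58.13 h.
Threshold 44 h → overtime 14 h 8 min, regular 44 h 0 min.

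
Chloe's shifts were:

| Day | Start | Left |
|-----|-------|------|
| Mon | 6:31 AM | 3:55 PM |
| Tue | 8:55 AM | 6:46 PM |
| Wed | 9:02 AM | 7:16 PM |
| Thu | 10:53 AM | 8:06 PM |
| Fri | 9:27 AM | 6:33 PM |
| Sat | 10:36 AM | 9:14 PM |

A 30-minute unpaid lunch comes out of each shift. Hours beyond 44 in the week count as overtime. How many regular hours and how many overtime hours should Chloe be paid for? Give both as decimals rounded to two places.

Mon: 6:31 AM–3:55 PM = 9 h 24 min; less 30 min break → 8 h 54 min
Tue: 8:55 AM–6:46 PM = 9 h 51 min; less 30 min break → 9 h 21 min
Wed: 9:02 AM–7:16 PM = 10 h 14 min; less 30 min break → 9 h 44 min
Thu: 10:53 AM–8:06 PM = 9 h 13 min; less 30 min break → 8 h 43 min
Fri: 9:27 AM–6:33 PM = 9 h 6 min; less 30 min break → 8 h 36 min
Sat: 10:36 AM–9:14 PM = 10 h 38 min; less 30 min break → 10 h 8 min
Total worked: 55 h 26 min = 55.43 h.
Threshold 44 h → overtime 11 h 26 min, regular 44 h 0 min.

Regular 44.00 hours, overtime 11.43 hours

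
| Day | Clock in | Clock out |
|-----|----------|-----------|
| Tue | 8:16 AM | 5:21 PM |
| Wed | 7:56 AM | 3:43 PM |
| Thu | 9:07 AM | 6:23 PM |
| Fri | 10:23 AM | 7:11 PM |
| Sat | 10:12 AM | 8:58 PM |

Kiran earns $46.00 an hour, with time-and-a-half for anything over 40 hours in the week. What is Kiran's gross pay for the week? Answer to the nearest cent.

$2233.30

Tue: 8:16 AM–5:21 PM = 9 h 5 min
Wed: 7:56 AM–3:43 PM = 7 h 47 min
Thu: 9:07 AM–6:23 PM = 9 h 16 min
Fri: 10:23 AM–7:11 PM = 8 h 48 min
Sat: 10:12 AM–8:58 PM = 10 h 46 min
Total worked: 45 h 42 min = 2742 min.
Regular 40 h 0 min = 2400 min at $46.00/h; overtime 5 h 42 min = 342 min at $69.00/h.
Pay = (2400 × $46.00 + 342 × $69.00) ÷ 60 = $2233.30.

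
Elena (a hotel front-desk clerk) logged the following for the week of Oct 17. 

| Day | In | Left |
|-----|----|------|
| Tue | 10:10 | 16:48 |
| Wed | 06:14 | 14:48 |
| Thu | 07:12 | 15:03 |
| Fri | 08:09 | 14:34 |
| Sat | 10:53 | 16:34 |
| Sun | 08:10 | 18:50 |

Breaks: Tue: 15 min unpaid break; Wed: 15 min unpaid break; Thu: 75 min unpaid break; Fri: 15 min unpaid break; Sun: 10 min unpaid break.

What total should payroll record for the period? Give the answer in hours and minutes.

43 h 39 min

Tue: 10:10–16:48 = 6 h 38 min; less 15 min break → 6 h 23 min
Wed: 06:14–14:48 = 8 h 34 min; less 15 min break → 8 h 19 min
Thu: 07:12–15:03 = 7 h 51 min; less 75 min break → 6 h 36 min
Fri: 08:09–14:34 = 6 h 25 min; less 15 min break → 6 h 10 min
Sat: 10:53–16:34 = 5 h 41 min
Sun: 08:10–18:50 = 10 h 40 min; less 10 min break → 10 h 30 min
Total: 6 h 23 min + 8 h 19 min + 6 h 36 min + 6 h 10 min + 5 h 41 min + 10 h 30 min = 43 h 39 min.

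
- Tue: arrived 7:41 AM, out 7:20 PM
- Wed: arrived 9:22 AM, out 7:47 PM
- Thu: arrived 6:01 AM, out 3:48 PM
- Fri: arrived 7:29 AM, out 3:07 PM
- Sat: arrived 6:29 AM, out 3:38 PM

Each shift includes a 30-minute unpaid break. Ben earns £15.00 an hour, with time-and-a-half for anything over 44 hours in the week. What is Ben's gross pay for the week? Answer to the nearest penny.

£708.00

Tue: 7:41 AM–7:20 PM = 11 h 39 min; less 30 min break → 11 h 9 min
Wed: 9:22 AM–7:47 PM = 10 h 25 min; less 30 min break → 9 h 55 min
Thu: 6:01 AM–3:48 PM = 9 h 47 min; less 30 min break → 9 h 17 min
Fri: 7:29 AM–3:07 PM = 7 h 38 min; less 30 min break → 7 h 8 min
Sat: 6:29 AM–3:38 PM = 9 h 9 min; less 30 min break → 8 h 39 min
Total worked: 46 h 8 min = 2768 min.
Regular 44 h 0 min = 2640 min at £15.00/h; overtime 2 h 8 min = 128 min at £22.50/h.
Pay = (2640 × £15.00 + 128 × £22.50) ÷ 60 = £708.00.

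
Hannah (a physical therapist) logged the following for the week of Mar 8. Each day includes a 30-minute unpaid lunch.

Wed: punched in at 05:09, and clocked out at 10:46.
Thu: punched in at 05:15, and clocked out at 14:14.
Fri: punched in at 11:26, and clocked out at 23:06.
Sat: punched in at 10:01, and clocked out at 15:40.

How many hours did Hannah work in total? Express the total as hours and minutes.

Wed: 05:09–10:46 = 5 h 37 min; less 30 min break → 5 h 7 min
Thu: 05:15–14:14 = 8 h 59 min; less 30 min break → 8 h 29 min
Fri: 11:26–23:06 = 11 h 40 min; less 30 min break → 11 h 10 min
Sat: 10:01–15:40 = 5 h 39 min; less 30 min break → 5 h 9 min
Total: 5 h 7 min + 8 h 29 min + 11 h 10 min + 5 h 9 min = 29 h 55 min.

29 h 55 min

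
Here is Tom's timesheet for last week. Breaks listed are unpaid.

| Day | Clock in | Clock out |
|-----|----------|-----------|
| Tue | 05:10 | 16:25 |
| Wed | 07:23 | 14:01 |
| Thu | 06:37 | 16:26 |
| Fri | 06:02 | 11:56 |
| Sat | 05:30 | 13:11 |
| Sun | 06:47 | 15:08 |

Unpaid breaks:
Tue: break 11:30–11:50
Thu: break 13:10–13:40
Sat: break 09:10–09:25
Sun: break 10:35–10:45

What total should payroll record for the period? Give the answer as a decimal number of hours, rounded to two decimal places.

Tue: 05:10–16:25 = 11 h 15 min; less 20 min break → 10 h 55 min
Wed: 07:23–14:01 = 6 h 38 min
Thu: 06:37–16:26 = 9 h 49 min; less 30 min break → 9 h 19 min
Fri: 06:02–11:56 = 5 h 54 min
Sat: 05:30–13:11 = 7 h 41 min; less 15 min break → 7 h 26 min
Sun: 06:47–15:08 = 8 h 21 min; less 10 min break → 8 h 11 min
Total: 10 h 55 min + 6 h 38 min + 9 h 19 min + 5 h 54 min + 7 h 26 min + 8 h 11 min = 48 h 23 min.

48.38 hours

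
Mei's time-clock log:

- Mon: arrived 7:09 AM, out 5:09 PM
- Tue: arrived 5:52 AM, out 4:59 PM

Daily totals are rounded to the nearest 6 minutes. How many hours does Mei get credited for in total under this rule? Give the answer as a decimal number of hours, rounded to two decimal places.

21.10 hours

Mon: 7:09 AM–5:09 PM = 10 h 0 min → rounds to 10 h 0 min
Tue: 5:52 AM–4:59 PM = 11 h 7 min → rounds to 11 h 6 min
Total credited: 21 h 6 min.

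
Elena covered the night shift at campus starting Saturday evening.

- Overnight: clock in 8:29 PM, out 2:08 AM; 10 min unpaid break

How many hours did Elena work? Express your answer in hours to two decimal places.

5.48 hours

Overnight: 8:29 PM → midnight = 3 h 31 min; midnight → 2:08 AM = 2 h 8 min; span 5 h 39 min; less 10 min break → 5 h 29 min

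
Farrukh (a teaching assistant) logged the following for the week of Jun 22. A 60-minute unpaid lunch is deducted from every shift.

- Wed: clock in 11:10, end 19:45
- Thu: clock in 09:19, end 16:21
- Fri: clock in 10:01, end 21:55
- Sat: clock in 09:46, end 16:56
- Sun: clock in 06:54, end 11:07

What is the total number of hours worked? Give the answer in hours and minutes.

Wed: 11:10–19:45 = 8 h 35 min; less 60 min break → 7 h 35 min
Thu: 09:19–16:21 = 7 h 2 min; less 60 min break → 6 h 2 min
Fri: 10:01–21:55 = 11 h 54 min; less 60 min break → 10 h 54 min
Sat: 09:46–16:56 = 7 h 10 min; less 60 min break → 6 h 10 min
Sun: 06:54–11:07 = 4 h 13 min; less 60 min break → 3 h 13 min
Total: 7 h 35 min + 6 h 2 min + 10 h 54 min + 6 h 10 min + 3 h 13 min = 33 h 54 min.

33 h 54 min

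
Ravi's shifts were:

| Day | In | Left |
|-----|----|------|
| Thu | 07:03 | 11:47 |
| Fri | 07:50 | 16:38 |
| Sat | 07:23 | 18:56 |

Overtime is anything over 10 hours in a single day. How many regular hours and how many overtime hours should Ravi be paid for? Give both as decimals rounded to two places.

Thu: 07:03–11:47 = 4 h 44 min
Fri: 07:50–16:38 = 8 h 48 min
Sat: 07:23–18:56 = 11 h 33 min
Thu reg 4 h 44 min / OT 0 h 0 min; Fri reg 8 h 48 min / OT 0 h 0 min; Sat reg 10 h 0 min / OT 1 h 33 min.
Totals: regular 23 h 32 min, overtime 1 h 33 min.

Regular 23.53 hours, overtime 1.55 hours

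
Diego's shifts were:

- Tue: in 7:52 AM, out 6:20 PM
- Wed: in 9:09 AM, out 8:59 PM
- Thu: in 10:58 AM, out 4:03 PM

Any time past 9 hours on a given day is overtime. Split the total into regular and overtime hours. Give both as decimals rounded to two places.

Tue: 7:52 AM–6:20 PM = 10 h 28 min
Wed: 9:09 AM–8:59 PM = 11 h 50 min
Thu: 10:58 AM–4:03 PM = 5 h 5 min
Tue reg 9 h 0 min / OT 1 h 28 min; Wed reg 9 h 0 min / OT 2 h 50 min; Thu reg 5 h 5 min / OT 0 h 0 min.
Totals: regular 23 h 5 min, overtime 4 h 18 min.

Regular 23.08 hours, overtime 4.30 hours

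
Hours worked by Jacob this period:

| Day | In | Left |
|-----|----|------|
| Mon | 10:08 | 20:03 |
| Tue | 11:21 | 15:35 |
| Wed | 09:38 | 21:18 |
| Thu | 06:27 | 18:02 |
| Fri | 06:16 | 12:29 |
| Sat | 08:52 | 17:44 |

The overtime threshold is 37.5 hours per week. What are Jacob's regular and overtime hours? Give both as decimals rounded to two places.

Mon: 10:08–20:03 = 9 h 55 min
Tue: 11:21–15:35 = 4 h 14 min
Wed: 09:38–21:18 = 11 h 40 min
Thu: 06:27–18:02 = 11 h 35 min
Fri: 06:16–12:29 = 6 h 13 min
Sat: 08:52–17:44 = 8 h 52 min
Total worked: 52 h 29 min = 52.48 h.
Threshold 37.5 h → overtime 14 h 59 min, regular 37 h 30 min.

Regular 37.50 hours, overtime 14.98 hours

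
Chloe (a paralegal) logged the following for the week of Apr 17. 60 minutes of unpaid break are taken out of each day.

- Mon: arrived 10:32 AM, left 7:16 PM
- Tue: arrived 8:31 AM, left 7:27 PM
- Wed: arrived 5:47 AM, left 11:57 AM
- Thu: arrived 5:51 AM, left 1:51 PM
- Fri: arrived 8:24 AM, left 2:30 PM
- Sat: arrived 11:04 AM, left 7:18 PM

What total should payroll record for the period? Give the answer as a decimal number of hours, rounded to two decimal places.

Mon: 10:32 AM–7:16 PM = 8 h 44 min; less 60 min break → 7 h 44 min
Tue: 8:31 AM–7:27 PM = 10 h 56 min; less 60 min break → 9 h 56 min
Wed: 5:47 AM–11:57 AM = 6 h 10 min; less 60 min break → 5 h 10 min
Thu: 5:51 AM–1:51 PM = 8 h 0 min; less 60 min break → 7 h 0 min
Fri: 8:24 AM–2:30 PM = 6 h 6 min; less 60 min break → 5 h 6 min
Sat: 11:04 AM–7:18 PM = 8 h 14 min; less 60 min break → 7 h 14 min
Total: 7 h 44 min + 9 h 56 min + 5 h 10 min + 7 h 0 min + 5 h 6 min + 7 h 14 min = 42 h 10 min.

42.17 hours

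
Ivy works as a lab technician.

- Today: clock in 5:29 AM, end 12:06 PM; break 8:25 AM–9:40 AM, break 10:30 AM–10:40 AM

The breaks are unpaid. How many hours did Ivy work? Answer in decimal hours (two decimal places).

5.20 hours

Today: 5:29 AM–12:06 PM = 6 h 37 min; less 85 min break → 5 h 12 min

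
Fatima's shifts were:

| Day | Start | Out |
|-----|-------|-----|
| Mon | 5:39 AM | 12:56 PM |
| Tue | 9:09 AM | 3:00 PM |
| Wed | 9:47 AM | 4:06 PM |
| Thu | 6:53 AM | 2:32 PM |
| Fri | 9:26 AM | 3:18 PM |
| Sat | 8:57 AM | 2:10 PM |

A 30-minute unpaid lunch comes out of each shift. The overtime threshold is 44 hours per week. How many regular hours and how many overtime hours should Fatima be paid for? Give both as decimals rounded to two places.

Regular 35.18 hours, overtime 0.00 hours

Mon: 5:39 AM–12:56 PM = 7 h 17 min; less 30 min break → 6 h 47 min
Tue: 9:09 AM–3:00 PM = 5 h 51 min; less 30 min break → 5 h 21 min
Wed: 9:47 AM–4:06 PM = 6 h 19 min; less 30 min break → 5 h 49 min
Thu: 6:53 AM–2:32 PM = 7 h 39 min; less 30 min break → 7 h 9 min
Fri: 9:26 AM–3:18 PM = 5 h 52 min; less 30 min break → 5 h 22 min
Sat: 8:57 AM–2:10 PM = 5 h 13 min; less 30 min break → 4 h 43 min
Total worked: 35 h 11 min = 35.18 h.
Threshold 44 h → overtime 0 h 0 min, regular 35 h 11 min.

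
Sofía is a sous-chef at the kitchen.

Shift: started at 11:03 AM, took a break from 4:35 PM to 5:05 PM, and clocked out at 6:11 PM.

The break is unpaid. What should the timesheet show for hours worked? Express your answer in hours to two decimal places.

Shift: 11:03 AM–6:11 PM = 7 h 8 min; less 30 min break → 6 h 38 min

6.63 hours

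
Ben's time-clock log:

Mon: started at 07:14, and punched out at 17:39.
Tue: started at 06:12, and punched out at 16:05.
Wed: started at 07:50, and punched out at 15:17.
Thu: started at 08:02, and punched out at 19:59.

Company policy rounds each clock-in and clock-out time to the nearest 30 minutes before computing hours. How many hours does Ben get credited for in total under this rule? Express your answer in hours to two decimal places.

40.00 hours

Mon: in 07:14→07:00, out 17:39→17:30; 10 h 30 min
Tue: in 06:12→06:00, out 16:05→16:00; 10 h 0 min
Wed: in 07:50→08:00, out 15:17→15:30; 7 h 30 min
Thu: in 08:02→08:00, out 19:59→20:00; 12 h 0 min
Total credited: 40 h 0 min.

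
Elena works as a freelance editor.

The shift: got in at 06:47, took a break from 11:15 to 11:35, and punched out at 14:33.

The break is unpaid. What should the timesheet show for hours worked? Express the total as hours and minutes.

7 h 26 min

The shift: 06:47–14:33 = 7 h 46 min; less 20 min break → 7 h 26 min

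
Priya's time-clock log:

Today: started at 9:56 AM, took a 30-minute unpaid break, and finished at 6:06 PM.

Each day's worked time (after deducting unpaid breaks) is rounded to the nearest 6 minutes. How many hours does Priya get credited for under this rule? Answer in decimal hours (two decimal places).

Today: 9:56 AM–6:06 PM = 8 h 10 min − 30 min = 7 h 40 min → rounds to 7 h 42 min

7.70 hours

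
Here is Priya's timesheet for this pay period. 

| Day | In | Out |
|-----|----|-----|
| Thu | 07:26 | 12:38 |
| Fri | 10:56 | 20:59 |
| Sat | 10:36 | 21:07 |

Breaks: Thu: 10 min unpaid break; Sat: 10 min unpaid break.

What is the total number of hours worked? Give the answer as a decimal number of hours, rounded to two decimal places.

Thu: 07:26–12:38 = 5 h 12 min; less 10 min break → 5 h 2 min
Fri: 10:56–20:59 = 10 h 3 min
Sat: 10:36–21:07 = 10 h 31 min; less 10 min break → 10 h 21 min
Total: 5 h 2 min + 10 h 3 min + 10 h 21 min = 25 h 26 min.

25.43 hours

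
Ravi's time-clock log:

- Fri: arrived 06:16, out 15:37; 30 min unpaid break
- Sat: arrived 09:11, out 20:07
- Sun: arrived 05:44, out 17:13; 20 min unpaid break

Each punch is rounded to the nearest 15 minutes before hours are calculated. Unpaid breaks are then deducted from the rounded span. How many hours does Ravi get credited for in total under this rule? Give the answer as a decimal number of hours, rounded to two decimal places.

30.67 hours

Fri: in 06:16→06:15, out 15:37→15:30; 9 h 15 min − 30 min = 8 h 45 min
Sat: in 09:11→09:15, out 20:07→20:00; 10 h 45 min
Sun: in 05:44→05:45, out 17:13→17:15; 11 h 30 min − 20 min = 11 h 10 min
Total credited: 30 h 40 min.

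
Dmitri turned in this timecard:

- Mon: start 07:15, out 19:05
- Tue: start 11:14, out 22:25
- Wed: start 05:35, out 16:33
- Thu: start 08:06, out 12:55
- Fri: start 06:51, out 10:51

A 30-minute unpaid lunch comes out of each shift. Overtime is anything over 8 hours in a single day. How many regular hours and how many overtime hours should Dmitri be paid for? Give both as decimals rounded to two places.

Mon: 07:15–19:05 = 11 h 50 min; less 30 min break → 11 h 20 min
Tue: 11:14–22:25 = 11 h 11 min; less 30 min break → 10 h 41 min
Wed: 05:35–16:33 = 10 h 58 min; less 30 min break → 10 h 28 min
Thu: 08:06–12:55 = 4 h 49 min; less 30 min break → 4 h 19 min
Fri: 06:51–10:51 = 4 h 0 min; less 30 min break → 3 h 30 min
Mon reg 8 h 0 min / OT 3 h 20 min; Tue reg 8 h 0 min / OT 2 h 41 min; Wed reg 8 h 0 min / OT 2 h 28 min; Thu reg 4 h 19 min / OT 0 h 0 min; Fri reg 3 h 30 min / OT 0 h 0 min.
Totals: regular 31 h 49 min, overtime 8 h 29 min.

Regular 31.82 hours, overtime 8.48 hours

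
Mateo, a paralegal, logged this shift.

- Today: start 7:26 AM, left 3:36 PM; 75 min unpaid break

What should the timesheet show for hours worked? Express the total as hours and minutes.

Today: 7:26 AM–3:36 PM = 8 h 10 min; less 75 min break → 6 h 55 min

6 h 55 min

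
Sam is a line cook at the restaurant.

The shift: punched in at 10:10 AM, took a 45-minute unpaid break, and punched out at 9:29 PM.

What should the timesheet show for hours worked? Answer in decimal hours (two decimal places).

10.57 hours

The shift: 10:10 AM–9:29 PM = 11 h 19 min; less 45 min break → 10 h 34 min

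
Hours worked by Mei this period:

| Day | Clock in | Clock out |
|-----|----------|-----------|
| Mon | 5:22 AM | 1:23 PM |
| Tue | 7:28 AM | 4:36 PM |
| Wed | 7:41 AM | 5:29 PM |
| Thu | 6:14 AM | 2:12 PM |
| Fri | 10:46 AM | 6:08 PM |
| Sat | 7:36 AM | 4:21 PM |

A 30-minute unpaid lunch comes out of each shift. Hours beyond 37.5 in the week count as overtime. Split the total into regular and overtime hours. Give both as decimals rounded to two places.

Regular 37.50 hours, overtime 10.53 hours

Mon: 5:22 AM–1:23 PM = 8 h 1 min; less 30 min break → 7 h 31 min
Tue: 7:28 AM–4:36 PM = 9 h 8 min; less 30 min break → 8 h 38 min
Wed: 7:41 AM–5:29 PM = 9 h 48 min; less 30 min break → 9 h 18 min
Thu: 6:14 AM–2:12 PM = 7 h 58 min; less 30 min break → 7 h 28 min
Fri: 10:46 AM–6:08 PM = 7 h 22 min; less 30 min break → 6 h 52 min
Sat: 7:36 AM–4:21 PM = 8 h 45 min; less 30 min break → 8 h 15 min
Total worked: 48 h 2 min = 48.03 h.
Threshold 37.5 h → overtime 10 h 32 min, regular 37 h 30 min.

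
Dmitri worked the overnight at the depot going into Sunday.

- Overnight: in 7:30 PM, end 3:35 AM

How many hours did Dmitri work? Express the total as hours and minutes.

Overnight: 7:30 PM → midnight = 4 h 30 min; midnight → 3:35 AM = 3 h 35 min; span 8 h 5 min

8 h 5 min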